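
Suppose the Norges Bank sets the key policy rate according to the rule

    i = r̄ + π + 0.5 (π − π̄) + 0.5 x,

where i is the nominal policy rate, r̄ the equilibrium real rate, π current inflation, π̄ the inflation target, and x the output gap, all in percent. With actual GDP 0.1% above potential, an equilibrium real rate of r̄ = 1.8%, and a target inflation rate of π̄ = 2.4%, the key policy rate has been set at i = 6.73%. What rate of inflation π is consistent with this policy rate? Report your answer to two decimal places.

Output 0.1% above potential → x = 0.1.
Collecting π: i = r̄ + (1 + 0.5) π − 0.5 π̄ + 0.5 x
1.5 π = 6.73 − 1.8 + 0.5 × 2.4 − 0.5 × 0.1 = 6.08
π = 6.08 / 1.5 = 4.05

4.05%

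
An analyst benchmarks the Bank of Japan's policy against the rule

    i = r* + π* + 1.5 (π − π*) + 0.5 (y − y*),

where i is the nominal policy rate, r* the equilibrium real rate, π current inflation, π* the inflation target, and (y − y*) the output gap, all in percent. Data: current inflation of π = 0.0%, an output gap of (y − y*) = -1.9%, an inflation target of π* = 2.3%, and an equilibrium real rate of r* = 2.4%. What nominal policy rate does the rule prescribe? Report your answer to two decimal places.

0.30%

i = 2.4 + 2.3 + 1.5 × (0.0 − 2.3) + 0.5 × (-1.9)
   = 2.4 + 2.3 − 3.45 − 0.95 = 0.30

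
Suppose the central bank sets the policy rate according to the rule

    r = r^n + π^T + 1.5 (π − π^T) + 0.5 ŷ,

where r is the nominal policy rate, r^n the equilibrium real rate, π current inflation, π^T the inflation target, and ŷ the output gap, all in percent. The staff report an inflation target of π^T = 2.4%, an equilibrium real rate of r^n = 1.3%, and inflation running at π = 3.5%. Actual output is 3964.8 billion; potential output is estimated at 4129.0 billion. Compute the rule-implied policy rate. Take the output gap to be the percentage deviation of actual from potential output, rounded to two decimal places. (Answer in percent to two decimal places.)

3.36%

Output gap = 100 × (3964.8 − 4129.0) / 4129.0 = -3.98%.
r = 1.30 + 2.40 + 1.5 × (3.50 − 2.40) + 0.5 × (-3.98)
   = 1.30 + 2.4 + 1.65 − 1.99 = 3.36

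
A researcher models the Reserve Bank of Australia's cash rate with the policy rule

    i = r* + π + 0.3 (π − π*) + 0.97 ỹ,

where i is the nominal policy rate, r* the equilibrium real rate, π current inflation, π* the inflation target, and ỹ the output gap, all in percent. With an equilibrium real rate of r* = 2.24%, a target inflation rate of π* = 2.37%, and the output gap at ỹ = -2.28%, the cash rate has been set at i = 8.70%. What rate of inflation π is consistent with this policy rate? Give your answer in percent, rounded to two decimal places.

7.22%

Collecting π: i = r* + (1 + 0.3) π − 0.3 π* + 0.97 ỹ
1.3 π = 8.70 − 2.24 + 0.3 × 2.37 − 0.97 × (-2.28) = 9.3826
π = 9.3826 / 1.3 = 7.22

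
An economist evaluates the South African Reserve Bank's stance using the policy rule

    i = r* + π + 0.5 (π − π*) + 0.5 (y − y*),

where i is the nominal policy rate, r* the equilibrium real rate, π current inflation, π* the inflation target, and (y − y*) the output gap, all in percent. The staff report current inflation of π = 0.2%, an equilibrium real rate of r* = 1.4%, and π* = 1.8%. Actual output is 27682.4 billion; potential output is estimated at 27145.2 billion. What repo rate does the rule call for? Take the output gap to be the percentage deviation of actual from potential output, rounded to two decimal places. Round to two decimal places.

Output gap = 100 × (27682.4 − 27145.2) / 27145.2 = 1.98%.
i = 1.40 + 0.20 + 0.5 × (0.20 − 1.80) + 0.5 × 1.98
   = 1.40 + 0.2 − 0.8 + 0.99 = 1.79

1.79%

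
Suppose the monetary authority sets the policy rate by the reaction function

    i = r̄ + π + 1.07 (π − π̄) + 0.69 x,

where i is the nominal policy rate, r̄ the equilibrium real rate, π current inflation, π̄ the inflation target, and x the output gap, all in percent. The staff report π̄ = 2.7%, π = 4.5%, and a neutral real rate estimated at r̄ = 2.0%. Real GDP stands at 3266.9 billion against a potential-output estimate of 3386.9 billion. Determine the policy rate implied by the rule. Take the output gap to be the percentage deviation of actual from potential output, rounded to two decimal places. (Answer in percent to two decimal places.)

Output gap = 100 × (3266.9 − 3386.9) / 3386.9 = -3.54%.
i = 2.00 + 4.50 + 1.07 × (4.50 − 2.70) + 0.69 × (-3.54)
   = 2.00 + 4.5 + 1.926 − 2.4426 = 5.98

5.98%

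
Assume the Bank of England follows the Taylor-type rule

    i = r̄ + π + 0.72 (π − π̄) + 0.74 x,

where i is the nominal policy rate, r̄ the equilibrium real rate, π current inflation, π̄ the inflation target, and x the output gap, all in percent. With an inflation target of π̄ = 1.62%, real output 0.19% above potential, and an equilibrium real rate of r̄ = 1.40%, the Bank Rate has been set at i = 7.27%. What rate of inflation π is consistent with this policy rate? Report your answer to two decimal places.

4.01%

Output 0.19% above potential → x = 0.19.
Collecting π: i = r̄ + (1 + 0.72) π − 0.72 π̄ + 0.74 x
1.72 π = 7.27 − 1.40 + 0.72 × 1.62 − 0.74 × 0.19 = 6.8958
π = 6.8958 / 1.72 = 4.01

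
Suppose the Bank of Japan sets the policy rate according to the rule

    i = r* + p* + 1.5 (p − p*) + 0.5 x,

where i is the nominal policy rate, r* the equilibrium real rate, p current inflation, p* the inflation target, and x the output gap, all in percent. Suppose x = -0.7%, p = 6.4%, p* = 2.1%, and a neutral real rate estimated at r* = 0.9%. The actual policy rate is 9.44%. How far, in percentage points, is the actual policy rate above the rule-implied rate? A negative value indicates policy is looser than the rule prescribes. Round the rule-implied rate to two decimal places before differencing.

i = 0.9 + 2.1 + 1.5 × (6.4 − 2.1) + 0.5 × (-0.7)
   = 0.9 + 2.1 + 6.45 − 0.35 = 9.10
Deviation = 9.44 − 9.10 = 0.34 pp.

0.34 pp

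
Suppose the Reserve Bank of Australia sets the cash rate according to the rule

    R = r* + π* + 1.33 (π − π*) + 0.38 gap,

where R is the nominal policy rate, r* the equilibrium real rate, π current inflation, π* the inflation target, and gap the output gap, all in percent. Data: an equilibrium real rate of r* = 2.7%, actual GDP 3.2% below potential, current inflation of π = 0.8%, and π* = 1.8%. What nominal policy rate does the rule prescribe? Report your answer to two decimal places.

Output 3.2% below potential → gap = -3.2.
R = 2.7 + 1.8 + 1.33 × (0.8 − 1.8) + 0.38 × (-3.2)
   = 2.7 + 1.8 − 1.33 − 1.216 = 1.95

1.95%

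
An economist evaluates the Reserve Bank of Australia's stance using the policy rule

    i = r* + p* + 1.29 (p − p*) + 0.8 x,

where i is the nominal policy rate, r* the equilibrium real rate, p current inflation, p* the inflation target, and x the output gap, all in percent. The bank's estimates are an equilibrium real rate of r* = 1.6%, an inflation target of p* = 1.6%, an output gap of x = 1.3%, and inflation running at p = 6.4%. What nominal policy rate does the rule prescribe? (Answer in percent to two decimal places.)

i = 1.6 + 1.6 + 1.29 × (6.4 − 1.6) + 0.8 × 1.3
   = 1.6 + 1.6 + 6.192 + 1.04 = 10.43

10.43%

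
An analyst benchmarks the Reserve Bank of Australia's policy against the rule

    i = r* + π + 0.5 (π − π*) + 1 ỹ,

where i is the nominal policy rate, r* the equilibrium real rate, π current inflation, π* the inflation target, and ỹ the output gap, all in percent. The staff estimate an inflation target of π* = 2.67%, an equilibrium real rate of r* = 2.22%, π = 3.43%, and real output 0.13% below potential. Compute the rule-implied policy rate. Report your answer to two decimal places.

Output 0.13% below potential → ỹ = -0.13.
i = 2.22 + 3.43 + 0.5 × (3.43 − 2.67) + 1 × (-0.13)
   = 2.22 + 3.43 + 0.38 − 0.13 = 5.90

5.90%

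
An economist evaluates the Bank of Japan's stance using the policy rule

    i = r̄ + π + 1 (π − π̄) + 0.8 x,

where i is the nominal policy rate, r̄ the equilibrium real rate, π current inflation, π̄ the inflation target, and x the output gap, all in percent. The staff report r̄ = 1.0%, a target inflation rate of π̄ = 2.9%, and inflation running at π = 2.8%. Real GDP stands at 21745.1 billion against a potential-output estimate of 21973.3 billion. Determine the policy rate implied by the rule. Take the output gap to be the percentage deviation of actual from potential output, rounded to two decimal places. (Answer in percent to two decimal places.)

Output gap = 100 × (21745.1 − 21973.3) / 21973.3 = -1.04%.
i = 1.00 + 2.80 + 1 × (2.80 − 2.90) + 0.8 × (-1.04)
   = 1.00 + 2.8 − 0.1 − 0.832 = 2.87

2.87%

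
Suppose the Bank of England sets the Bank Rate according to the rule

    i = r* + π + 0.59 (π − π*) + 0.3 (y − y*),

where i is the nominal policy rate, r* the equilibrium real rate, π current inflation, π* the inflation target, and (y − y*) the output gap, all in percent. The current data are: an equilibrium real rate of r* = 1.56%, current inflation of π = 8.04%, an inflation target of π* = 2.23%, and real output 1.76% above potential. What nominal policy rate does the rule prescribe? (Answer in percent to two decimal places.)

13.56%

Output 1.76% above potential → (y − y*) = 1.76.
i = 1.56 + 8.04 + 0.59 × (8.04 − 2.23) + 0.3 × 1.76
   = 1.56 + 8.04 + 3.4279 + 0.528 = 13.56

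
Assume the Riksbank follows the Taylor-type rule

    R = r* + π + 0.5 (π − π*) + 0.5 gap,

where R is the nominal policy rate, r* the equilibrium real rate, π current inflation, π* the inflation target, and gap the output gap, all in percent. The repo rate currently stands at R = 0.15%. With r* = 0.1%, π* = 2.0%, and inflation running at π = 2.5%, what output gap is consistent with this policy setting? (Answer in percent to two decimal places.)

0.5 gap = 0.15 − 0.1 − 2.5 − 0.5 × (2.5 − 2.0) = -2.7
gap = -2.7 / 0.5 = -5.40

-5.40%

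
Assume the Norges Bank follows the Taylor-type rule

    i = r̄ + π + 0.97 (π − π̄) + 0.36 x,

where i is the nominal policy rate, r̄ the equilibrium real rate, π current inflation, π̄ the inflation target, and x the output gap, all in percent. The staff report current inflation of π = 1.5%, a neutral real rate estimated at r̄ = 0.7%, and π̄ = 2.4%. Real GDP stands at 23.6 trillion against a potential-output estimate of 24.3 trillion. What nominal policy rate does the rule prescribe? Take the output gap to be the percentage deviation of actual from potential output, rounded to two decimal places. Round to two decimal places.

0.29%

Output gap = 100 × (23.6 − 24.3) / 24.3 = -2.88%.
i = 0.70 + 1.50 + 0.97 × (1.50 − 2.40) + 0.36 × (-2.88)
   = 0.70 + 1.5 − 0.873 − 1.0368 = 0.29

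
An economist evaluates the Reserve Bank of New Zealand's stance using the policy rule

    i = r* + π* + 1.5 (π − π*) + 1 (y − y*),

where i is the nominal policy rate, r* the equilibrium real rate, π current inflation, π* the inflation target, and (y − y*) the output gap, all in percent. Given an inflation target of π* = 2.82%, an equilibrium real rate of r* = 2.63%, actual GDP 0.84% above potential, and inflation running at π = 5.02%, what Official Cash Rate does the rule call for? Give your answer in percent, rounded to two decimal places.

9.59%

Output 0.84% above potential → (y − y*) = 0.84.
i = 2.63 + 2.82 + 1.5 × (5.02 − 2.82) + 1 × 0.84
   = 2.63 + 2.82 + 3.3 + 0.84 = 9.59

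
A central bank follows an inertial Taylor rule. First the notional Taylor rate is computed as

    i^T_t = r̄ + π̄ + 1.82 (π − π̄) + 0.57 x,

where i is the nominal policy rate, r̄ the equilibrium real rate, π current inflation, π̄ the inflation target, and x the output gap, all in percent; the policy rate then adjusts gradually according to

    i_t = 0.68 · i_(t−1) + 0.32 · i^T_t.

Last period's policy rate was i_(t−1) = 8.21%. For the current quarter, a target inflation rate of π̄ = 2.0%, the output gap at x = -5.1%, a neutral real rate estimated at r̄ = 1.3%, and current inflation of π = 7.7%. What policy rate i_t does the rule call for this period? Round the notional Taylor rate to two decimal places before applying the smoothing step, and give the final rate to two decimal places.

9.03%

i^T_t = 1.3 + 2.0 + 1.82 × (7.7 − 2.0) + 0.57 × (-5.1)
   = 1.3 + 2 + 10.374 − 2.907 = 10.77
i_t = 0.68 × 8.21 + 0.32 × 10.77 = 5.5828 + 3.4464 = 9.03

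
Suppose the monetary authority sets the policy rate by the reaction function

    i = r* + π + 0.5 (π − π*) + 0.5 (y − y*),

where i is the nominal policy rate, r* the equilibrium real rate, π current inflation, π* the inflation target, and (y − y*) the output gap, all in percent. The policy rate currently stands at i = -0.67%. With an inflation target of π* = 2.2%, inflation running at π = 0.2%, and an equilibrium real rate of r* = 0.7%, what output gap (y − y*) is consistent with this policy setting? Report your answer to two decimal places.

0.5 (y − y*) = -0.67 − 0.7 − 0.2 − 0.5 × (0.2 − 2.2) = -0.57
(y − y*) = -0.57 / 0.5 = -1.14

-1.14%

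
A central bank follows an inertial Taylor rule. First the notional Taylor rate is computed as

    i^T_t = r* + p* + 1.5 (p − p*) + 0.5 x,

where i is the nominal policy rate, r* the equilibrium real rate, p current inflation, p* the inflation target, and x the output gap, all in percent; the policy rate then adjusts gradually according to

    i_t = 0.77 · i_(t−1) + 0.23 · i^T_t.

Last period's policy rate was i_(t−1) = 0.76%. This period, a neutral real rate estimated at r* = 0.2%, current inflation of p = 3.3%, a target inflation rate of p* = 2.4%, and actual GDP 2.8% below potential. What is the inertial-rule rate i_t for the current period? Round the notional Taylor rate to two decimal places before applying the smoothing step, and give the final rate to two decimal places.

Output 2.8% below potential → x = -2.8.
i^T_t = 0.2 + 2.4 + 1.5 × (3.3 − 2.4) + 0.5 × (-2.8)
   = 0.2 + 2.4 + 1.35 − 1.4 = 2.55
i_t = 0.77 × 0.76 + 0.23 × 2.55 = 0.5852 + 0.5865 = 1.17

1.17%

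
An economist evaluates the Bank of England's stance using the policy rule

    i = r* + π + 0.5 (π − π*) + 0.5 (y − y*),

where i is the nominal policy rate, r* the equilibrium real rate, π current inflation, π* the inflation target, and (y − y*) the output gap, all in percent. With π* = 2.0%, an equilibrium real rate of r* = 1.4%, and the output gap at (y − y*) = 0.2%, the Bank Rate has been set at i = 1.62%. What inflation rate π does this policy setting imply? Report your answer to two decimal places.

Collecting π: i = r* + (1 + 0.5) π − 0.5 π* + 0.5 (y − y*)
1.5 π = 1.62 − 1.4 + 0.5 × 2.0 − 0.5 × 0.2 = 1.12
π = 1.12 / 1.5 = 0.75

0.75%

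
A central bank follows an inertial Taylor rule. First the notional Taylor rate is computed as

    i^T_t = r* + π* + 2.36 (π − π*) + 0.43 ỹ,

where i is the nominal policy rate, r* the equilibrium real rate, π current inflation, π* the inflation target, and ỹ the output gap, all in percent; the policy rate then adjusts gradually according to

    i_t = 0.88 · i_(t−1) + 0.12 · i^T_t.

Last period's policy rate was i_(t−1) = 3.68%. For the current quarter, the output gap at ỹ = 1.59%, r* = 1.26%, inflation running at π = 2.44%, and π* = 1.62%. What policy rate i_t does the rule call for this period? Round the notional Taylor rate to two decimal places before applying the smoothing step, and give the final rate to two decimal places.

3.90%

i^T_t = 1.26 + 1.62 + 2.36 × (2.44 − 1.62) + 0.43 × 1.59
   = 1.26 + 1.62 + 1.9352 + 0.6837 = 5.50
i_t = 0.88 × 3.68 + 0.12 × 5.50 = 3.2384 + 0.66 = 3.90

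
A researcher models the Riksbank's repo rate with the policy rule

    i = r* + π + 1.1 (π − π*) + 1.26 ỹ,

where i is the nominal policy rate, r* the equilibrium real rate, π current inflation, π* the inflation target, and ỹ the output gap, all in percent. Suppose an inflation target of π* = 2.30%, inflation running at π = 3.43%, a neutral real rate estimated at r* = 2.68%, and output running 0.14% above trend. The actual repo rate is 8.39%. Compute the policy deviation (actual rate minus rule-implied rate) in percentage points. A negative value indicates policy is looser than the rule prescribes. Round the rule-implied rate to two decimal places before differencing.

Output 0.14% above potential → ỹ = 0.14.
i = 2.68 + 3.43 + 1.1 × (3.43 − 2.30) + 1.26 × 0.14
   = 2.68 + 3.43 + 1.243 + 0.1764 = 7.53
Deviation = 8.39 − 7.53 = 0.86 pp.

0.86 pp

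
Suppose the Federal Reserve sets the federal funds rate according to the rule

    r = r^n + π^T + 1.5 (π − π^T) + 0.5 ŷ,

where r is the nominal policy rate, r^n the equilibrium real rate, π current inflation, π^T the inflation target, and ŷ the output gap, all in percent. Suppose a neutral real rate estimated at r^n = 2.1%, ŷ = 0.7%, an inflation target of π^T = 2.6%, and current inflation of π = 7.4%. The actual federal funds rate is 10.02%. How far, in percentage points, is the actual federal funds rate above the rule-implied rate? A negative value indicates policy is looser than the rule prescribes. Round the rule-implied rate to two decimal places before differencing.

r = 2.1 + 2.6 + 1.5 × (7.4 − 2.6) + 0.5 × 0.7
   = 2.1 + 2.6 + 7.2 + 0.35 = 12.25
Deviation = 10.02 − 12.25 = -2.23 pp.

-2.23 pp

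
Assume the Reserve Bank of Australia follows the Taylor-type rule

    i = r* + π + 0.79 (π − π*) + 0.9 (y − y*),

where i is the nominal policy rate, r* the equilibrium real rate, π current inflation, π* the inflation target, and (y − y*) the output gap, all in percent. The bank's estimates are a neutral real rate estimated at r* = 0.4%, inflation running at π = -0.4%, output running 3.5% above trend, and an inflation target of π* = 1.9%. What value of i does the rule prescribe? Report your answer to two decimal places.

Output 3.5% above potential → (y − y*) = 3.5.
i = 0.4 + (-0.4) + 0.79 × (-0.4 − 1.9) + 0.9 × 3.5
   = 0.4 − 0.4 − 1.817 + 3.15 = 1.33

1.33%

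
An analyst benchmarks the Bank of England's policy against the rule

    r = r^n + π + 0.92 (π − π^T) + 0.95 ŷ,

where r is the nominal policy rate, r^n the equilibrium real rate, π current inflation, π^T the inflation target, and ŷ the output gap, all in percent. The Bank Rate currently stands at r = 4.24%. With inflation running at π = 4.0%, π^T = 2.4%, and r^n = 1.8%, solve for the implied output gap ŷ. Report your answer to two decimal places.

0.95 ŷ = 4.24 − 1.8 − 4.0 − 0.92 × (4.0 − 2.4) = -3.032
ŷ = -3.032 / 0.95 = -3.19

-3.19%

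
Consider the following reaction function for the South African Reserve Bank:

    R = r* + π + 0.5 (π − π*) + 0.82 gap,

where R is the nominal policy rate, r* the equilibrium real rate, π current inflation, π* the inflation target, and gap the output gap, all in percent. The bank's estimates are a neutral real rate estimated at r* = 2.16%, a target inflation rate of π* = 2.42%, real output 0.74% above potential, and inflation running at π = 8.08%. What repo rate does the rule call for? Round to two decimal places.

13.68%

Output 0.74% above potential → gap = 0.74.
R = 2.16 + 8.08 + 0.5 × (8.08 − 2.42) + 0.82 × 0.74
   = 2.16 + 8.08 + 2.83 + 0.6068 = 13.68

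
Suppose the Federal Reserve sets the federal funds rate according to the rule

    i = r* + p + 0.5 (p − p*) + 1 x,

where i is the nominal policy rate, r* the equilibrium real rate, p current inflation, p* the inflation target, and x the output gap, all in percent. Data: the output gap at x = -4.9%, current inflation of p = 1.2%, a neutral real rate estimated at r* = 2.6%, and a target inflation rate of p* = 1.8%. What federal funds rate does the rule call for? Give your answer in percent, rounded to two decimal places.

i = 2.6 + 1.2 + 0.5 × (1.2 − 1.8) + 1 × (-4.9)
   = 2.6 + 1.2 − 0.3 − 4.9 = -1.40

-1.40%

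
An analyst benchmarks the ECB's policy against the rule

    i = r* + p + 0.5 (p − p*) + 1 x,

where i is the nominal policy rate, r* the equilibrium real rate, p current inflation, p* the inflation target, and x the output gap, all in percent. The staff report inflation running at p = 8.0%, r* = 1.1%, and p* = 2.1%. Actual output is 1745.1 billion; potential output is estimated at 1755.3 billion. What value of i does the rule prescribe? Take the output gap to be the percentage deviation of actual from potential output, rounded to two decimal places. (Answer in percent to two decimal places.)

11.47%

Output gap = 100 × (1745.1 − 1755.3) / 1755.3 = -0.58%.
i = 1.10 + 8.00 + 0.5 × (8.00 − 2.10) + 1 × (-0.58)
   = 1.10 + 8 + 2.95 − 0.58 = 11.47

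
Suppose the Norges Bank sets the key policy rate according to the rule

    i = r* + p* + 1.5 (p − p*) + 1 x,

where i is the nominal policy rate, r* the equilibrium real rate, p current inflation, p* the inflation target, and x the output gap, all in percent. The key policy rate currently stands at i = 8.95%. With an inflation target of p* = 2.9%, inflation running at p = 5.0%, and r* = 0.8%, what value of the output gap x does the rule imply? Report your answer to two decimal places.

1 x = 8.95 − 0.8 − 2.9 − 1.5 × (5.0 − 2.9) = 2.1
x = 2.1 / 1 = 2.10

2.10%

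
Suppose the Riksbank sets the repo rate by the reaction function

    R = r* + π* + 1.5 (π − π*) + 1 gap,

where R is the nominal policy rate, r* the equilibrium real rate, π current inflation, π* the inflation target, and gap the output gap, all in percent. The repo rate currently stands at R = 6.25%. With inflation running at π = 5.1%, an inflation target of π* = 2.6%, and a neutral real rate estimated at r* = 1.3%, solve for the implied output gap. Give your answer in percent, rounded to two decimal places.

-1.40%

1 gap = 6.25 − 1.3 − 2.6 − 1.5 × (5.1 − 2.6) = -1.4
gap = -1.4 / 1 = -1.40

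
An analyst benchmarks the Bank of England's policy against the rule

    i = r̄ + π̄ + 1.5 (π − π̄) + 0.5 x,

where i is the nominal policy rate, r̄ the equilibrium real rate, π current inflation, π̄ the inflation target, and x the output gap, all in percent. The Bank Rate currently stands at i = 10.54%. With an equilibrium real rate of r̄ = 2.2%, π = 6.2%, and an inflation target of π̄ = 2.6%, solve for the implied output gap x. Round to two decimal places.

0.5 x = 10.54 − 2.2 − 2.6 − 1.5 × (6.2 − 2.6) = 0.34
x = 0.34 / 0.5 = 0.68

0.68%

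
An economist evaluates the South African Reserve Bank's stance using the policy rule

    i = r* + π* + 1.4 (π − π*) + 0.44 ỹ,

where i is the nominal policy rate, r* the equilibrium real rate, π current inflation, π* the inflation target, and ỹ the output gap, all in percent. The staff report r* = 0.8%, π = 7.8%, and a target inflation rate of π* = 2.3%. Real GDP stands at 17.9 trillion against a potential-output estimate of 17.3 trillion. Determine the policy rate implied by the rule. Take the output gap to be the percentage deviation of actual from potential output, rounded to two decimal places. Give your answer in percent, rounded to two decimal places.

Output gap = 100 × (17.9 − 17.3) / 17.3 = 3.47%.
i = 0.80 + 2.30 + 1.4 × (7.80 − 2.30) + 0.44 × 3.47
   = 0.80 + 2.3 + 7.7 + 1.5268 = 12.33

12.33%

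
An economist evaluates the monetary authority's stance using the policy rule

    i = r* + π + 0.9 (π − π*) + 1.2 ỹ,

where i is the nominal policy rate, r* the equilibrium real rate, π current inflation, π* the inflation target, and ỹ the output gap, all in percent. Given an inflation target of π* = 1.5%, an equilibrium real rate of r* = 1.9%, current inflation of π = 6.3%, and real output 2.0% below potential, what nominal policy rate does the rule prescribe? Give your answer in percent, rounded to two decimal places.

Output 2.0% below potential → ỹ = -2.0.
i = 1.9 + 6.3 + 0.9 × (6.3 − 1.5) + 1.2 × (-2.0)
   = 1.9 + 6.3 + 4.32 − 2.4 = 10.12

10.12%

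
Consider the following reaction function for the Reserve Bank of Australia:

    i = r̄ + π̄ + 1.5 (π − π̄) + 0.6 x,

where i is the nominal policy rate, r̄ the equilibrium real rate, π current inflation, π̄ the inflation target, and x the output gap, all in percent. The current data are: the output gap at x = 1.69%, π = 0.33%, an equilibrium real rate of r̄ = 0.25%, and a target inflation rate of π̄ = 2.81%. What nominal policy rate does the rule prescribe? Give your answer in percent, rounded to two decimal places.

i = 0.25 + 2.81 + 1.5 × (0.33 − 2.81) + 0.6 × 1.69
   = 0.25 + 2.81 − 3.72 + 1.014 = 0.35

0.35%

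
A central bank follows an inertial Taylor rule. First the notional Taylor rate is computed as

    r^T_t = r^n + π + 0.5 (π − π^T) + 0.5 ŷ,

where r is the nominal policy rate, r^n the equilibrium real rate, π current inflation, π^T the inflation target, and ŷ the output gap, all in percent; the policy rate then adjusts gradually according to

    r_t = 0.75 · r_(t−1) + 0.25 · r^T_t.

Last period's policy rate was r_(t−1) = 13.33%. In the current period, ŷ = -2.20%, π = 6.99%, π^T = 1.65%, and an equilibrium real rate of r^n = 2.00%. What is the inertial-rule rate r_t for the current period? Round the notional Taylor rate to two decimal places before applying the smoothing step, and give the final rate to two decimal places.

r^T_t = 2.00 + 6.99 + 0.5 × (6.99 − 1.65) + 0.5 × (-2.20)
   = 2.00 + 6.99 + 2.67 − 1.1 = 10.56
r_t = 0.75 × 13.33 + 0.25 × 10.56 = 9.9975 + 2.64 = 12.64

12.64%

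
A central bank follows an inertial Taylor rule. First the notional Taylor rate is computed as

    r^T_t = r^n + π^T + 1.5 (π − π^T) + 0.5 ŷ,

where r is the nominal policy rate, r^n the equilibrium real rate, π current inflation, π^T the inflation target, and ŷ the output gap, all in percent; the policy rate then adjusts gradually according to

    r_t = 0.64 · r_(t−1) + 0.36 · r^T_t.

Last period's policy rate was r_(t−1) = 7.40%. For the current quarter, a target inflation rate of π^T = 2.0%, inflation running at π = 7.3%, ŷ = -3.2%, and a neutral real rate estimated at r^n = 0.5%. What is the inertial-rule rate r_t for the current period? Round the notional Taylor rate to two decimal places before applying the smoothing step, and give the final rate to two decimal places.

r^T_t = 0.5 + 2.0 + 1.5 × (7.3 − 2.0) + 0.5 × (-3.2)
   = 0.5 + 2 + 7.95 − 1.6 = 8.85
r_t = 0.64 × 7.40 + 0.36 × 8.85 = 4.736 + 3.186 = 7.92

7.92%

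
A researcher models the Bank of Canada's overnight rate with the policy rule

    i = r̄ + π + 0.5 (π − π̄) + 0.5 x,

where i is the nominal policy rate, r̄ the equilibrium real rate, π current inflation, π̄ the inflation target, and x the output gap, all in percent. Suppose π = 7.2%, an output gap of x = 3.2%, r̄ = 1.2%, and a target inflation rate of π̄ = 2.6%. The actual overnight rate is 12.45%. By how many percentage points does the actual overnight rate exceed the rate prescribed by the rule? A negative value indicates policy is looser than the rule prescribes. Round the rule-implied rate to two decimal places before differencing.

i = 1.2 + 7.2 + 0.5 × (7.2 − 2.6) + 0.5 × 3.2
   = 1.2 + 7.2 + 2.3 + 1.6 = 12.30
Deviation = 12.45 − 12.30 = 0.15 pp.

0.15 pp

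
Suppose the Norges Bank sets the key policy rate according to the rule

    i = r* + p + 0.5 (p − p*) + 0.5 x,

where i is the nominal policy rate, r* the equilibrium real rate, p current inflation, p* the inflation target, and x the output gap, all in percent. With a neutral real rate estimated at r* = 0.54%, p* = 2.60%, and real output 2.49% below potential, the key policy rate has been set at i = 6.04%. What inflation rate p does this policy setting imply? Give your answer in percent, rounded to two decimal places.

Output 2.49% below potential → x = -2.49.
Collecting p: i = r* + (1 + 0.5) p − 0.5 p* + 0.5 x
1.5 p = 6.04 − 0.54 + 0.5 × 2.60 − 0.5 × (-2.49) = 8.045
p = 8.045 / 1.5 = 5.36

5.36%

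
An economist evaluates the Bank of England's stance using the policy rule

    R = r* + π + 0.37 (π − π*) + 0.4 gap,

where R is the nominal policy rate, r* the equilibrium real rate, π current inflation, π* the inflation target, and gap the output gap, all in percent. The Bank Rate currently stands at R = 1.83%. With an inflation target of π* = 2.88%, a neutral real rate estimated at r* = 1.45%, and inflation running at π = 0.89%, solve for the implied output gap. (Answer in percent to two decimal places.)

0.57%

0.4 gap = 1.83 − 1.45 − 0.89 − 0.37 × (0.89 − 2.88) = 0.2263
gap = 0.2263 / 0.4 = 0.57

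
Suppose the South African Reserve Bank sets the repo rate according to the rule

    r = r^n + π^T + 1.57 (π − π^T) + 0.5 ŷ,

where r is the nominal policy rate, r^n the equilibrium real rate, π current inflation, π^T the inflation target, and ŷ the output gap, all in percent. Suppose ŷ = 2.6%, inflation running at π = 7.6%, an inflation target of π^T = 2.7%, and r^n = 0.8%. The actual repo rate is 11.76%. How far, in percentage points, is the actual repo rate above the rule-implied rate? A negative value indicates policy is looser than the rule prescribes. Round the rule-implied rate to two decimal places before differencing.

r = 0.8 + 2.7 + 1.57 × (7.6 − 2.7) + 0.5 × 2.6
   = 0.8 + 2.7 + 7.693 + 1.3 = 12.49
Deviation = 11.76 − 12.49 = -0.73 pp.

-0.73 pp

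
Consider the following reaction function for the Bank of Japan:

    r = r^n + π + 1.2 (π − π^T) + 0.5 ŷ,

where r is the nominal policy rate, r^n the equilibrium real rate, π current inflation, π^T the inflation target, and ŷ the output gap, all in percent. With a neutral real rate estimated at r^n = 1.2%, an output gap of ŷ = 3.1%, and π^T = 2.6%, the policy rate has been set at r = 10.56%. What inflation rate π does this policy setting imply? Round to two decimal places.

4.97%

Collecting π: r = r^n + (1 + 1.2) π − 1.2 π^T + 0.5 ŷ
2.2 π = 10.56 − 1.2 + 1.2 × 2.6 − 0.5 × 3.1 = 10.93
π = 10.93 / 2.2 = 4.97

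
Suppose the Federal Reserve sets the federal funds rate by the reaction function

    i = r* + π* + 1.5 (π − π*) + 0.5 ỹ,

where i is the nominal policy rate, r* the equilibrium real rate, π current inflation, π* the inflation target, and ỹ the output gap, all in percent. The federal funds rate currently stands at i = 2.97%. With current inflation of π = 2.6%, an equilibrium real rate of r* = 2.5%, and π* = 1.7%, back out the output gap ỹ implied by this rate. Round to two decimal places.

0.5 ỹ = 2.97 − 2.5 − 1.7 − 1.5 × (2.6 − 1.7) = -2.58
ỹ = -2.58 / 0.5 = -5.16

-5.16%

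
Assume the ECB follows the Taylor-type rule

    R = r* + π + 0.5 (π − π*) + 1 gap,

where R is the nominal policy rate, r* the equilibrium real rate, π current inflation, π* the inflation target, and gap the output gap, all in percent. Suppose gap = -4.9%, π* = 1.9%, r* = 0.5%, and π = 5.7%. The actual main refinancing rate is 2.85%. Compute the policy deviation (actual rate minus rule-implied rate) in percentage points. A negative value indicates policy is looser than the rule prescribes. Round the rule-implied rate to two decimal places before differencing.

-0.35 pp

R = 0.5 + 5.7 + 0.5 × (5.7 − 1.9) + 1 × (-4.9)
   = 0.5 + 5.7 + 1.9 − 4.9 = 3.20
Deviation = 2.85 − 3.20 = -0.35 pp.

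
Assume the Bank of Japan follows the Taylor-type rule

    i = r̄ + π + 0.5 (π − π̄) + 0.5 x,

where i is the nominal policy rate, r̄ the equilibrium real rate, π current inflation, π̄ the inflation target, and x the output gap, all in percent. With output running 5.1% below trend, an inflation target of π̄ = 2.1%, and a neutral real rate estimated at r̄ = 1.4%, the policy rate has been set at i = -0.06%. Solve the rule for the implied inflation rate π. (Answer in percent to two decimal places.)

1.43%

Output 5.1% below potential → x = -5.1.
Collecting π: i = r̄ + (1 + 0.5) π − 0.5 π̄ + 0.5 x
1.5 π = -0.06 − 1.4 + 0.5 × 2.1 − 0.5 × (-5.1) = 2.14
π = 2.14 / 1.5 = 1.43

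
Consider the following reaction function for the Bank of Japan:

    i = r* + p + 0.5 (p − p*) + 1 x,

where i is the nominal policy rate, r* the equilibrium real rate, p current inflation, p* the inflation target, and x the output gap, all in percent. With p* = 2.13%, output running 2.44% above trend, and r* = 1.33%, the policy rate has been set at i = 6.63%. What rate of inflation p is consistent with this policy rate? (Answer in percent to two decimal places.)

2.62%

Output 2.44% above potential → x = 2.44.
Collecting p: i = r* + (1 + 0.5) p − 0.5 p* + 1 x
1.5 p = 6.63 − 1.33 + 0.5 × 2.13 − 1 × 2.44 = 3.925
p = 3.925 / 1.5 = 2.62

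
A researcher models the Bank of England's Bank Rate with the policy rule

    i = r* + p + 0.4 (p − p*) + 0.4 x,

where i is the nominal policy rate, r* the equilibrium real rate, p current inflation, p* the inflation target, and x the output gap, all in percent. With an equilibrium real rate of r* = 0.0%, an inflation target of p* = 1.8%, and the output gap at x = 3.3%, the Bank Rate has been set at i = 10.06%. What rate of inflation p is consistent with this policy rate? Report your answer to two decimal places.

6.76%

Collecting p: i = r* + (1 + 0.4) p − 0.4 p* + 0.4 x
1.4 p = 10.06 − 0.0 + 0.4 × 1.8 − 0.4 × 3.3 = 9.46
p = 9.46 / 1.4 = 6.76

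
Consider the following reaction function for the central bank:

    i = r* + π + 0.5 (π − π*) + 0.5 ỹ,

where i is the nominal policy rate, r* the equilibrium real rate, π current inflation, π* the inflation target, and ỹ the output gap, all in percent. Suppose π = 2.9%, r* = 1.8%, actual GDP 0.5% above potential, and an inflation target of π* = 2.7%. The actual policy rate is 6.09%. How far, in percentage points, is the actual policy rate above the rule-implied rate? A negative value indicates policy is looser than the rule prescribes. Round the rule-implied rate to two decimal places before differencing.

Output 0.5% above potential → ỹ = 0.5.
i = 1.8 + 2.9 + 0.5 × (2.9 − 2.7) + 0.5 × 0.5
   = 1.8 + 2.9 + 0.1 + 0.25 = 5.05
Deviation = 6.09 − 5.05 = 1.04 pp.

1.04 pp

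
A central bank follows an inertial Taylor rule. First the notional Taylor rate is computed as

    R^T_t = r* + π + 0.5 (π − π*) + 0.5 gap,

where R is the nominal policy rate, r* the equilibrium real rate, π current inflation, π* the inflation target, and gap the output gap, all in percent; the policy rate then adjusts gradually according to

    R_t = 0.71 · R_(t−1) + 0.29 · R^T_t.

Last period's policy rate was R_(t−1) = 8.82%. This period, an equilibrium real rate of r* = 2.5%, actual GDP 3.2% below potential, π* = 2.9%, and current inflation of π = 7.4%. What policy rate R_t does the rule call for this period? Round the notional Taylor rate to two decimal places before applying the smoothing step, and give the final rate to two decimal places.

Output 3.2% below potential → gap = -3.2.
R^T_t = 2.5 + 7.4 + 0.5 × (7.4 − 2.9) + 0.5 × (-3.2)
   = 2.5 + 7.4 + 2.25 − 1.6 = 10.55
R_t = 0.71 × 8.82 + 0.29 × 10.55 = 6.2622 + 3.0595 = 9.32

9.32%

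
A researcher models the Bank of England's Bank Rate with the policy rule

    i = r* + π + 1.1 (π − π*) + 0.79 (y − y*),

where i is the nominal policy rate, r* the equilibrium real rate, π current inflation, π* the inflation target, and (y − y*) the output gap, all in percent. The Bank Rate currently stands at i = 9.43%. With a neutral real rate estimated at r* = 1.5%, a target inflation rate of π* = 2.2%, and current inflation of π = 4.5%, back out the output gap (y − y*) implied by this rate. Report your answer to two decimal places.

1.14%

0.79 (y − y*) = 9.43 − 1.5 − 4.5 − 1.1 × (4.5 − 2.2) = 0.9
(y − y*) = 0.9 / 0.79 = 1.14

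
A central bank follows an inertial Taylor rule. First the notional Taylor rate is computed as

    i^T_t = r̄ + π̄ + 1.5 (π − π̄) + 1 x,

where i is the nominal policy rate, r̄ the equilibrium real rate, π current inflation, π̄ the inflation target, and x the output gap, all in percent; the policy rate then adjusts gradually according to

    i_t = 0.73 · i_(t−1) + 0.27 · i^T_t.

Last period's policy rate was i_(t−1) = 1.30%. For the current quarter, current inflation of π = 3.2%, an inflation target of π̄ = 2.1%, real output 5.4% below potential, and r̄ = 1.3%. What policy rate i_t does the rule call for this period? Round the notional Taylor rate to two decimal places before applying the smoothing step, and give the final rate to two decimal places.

0.85%

Output 5.4% below potential → x = -5.4.
i^T_t = 1.3 + 2.1 + 1.5 × (3.2 − 2.1) + 1 × (-5.4)
   = 1.3 + 2.1 + 1.65 − 5.4 = -0.35
i_t = 0.73 × 1.30 + 0.27 × (-0.35) = 0.949 − 0.0945 = 0.85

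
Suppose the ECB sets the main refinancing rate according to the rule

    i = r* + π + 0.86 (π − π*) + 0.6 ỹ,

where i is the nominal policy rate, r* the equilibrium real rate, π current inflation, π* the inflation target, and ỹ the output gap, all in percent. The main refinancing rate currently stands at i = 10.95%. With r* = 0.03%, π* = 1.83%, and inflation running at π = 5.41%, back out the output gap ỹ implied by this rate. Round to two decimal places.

0.6 ỹ = 10.95 − 0.03 − 5.41 − 0.86 × (5.41 − 1.83) = 2.4312
ỹ = 2.4312 / 0.6 = 4.05

4.05%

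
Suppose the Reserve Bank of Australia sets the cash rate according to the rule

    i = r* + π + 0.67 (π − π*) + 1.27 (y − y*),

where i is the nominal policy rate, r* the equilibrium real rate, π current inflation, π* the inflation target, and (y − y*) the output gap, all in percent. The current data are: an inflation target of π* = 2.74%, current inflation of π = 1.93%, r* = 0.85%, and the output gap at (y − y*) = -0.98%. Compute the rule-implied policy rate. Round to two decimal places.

i = 0.85 + 1.93 + 0.67 × (1.93 − 2.74) + 1.27 × (-0.98)
   = 0.85 + 1.93 − 0.5427 − 1.2446 = 0.99

0.99%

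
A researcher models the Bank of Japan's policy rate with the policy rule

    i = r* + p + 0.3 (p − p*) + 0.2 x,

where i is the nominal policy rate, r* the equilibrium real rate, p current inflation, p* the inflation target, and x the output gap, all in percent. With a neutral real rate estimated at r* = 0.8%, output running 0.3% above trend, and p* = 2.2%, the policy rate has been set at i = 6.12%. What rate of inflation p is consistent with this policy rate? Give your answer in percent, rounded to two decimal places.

Output 0.3% above potential → x = 0.3.
Collecting p: i = r* + (1 + 0.3) p − 0.3 p* + 0.2 x
1.3 p = 6.12 − 0.8 + 0.3 × 2.2 − 0.2 × 0.3 = 5.92
p = 5.92 / 1.3 = 4.55

4.55%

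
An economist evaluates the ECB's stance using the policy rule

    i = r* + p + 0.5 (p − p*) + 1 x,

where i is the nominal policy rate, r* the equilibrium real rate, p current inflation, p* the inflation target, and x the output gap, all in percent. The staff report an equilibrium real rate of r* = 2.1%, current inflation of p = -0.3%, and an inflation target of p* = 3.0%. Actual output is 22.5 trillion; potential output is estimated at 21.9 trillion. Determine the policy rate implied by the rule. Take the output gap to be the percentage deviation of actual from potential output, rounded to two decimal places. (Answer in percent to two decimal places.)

Output gap = 100 × (22.5 − 21.9) / 21.9 = 2.74%.
i = 2.10 + (-0.30) + 0.5 × (-0.30 − 3.00) + 1 × 2.74
   = 2.10 − 0.3 − 1.65 + 2.74 = 2.89

2.89%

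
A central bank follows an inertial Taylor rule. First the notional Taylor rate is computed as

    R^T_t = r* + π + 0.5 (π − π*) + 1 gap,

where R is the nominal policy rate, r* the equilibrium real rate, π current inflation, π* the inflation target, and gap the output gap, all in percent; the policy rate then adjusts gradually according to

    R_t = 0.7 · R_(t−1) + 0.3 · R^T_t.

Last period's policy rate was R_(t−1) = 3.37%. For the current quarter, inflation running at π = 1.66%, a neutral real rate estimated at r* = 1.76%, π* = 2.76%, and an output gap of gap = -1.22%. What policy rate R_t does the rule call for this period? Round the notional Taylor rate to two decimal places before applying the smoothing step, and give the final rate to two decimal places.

R^T_t = 1.76 + 1.66 + 0.5 × (1.66 − 2.76) + 1 × (-1.22)
   = 1.76 + 1.66 − 0.55 − 1.22 = 1.65
R_t = 0.7 × 3.37 + 0.3 × 1.65 = 2.359 + 0.495 = 2.85

2.85%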